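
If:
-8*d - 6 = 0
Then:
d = -3/4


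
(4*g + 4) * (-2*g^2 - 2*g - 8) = -8*g^3 - 16*g^2 - 40*g - 32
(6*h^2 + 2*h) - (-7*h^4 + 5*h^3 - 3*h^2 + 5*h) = 7*h^4 - 5*h^3 + 9*h^2 - 3*h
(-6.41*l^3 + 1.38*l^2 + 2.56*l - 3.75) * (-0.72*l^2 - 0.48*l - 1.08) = 4.6152*l^5 + 2.0832*l^4 + 4.4172*l^3 - 0.0192000000000001*l^2 - 0.9648*l + 4.05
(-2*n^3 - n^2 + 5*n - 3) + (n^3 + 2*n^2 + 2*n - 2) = -n^3 + n^2 + 7*n - 5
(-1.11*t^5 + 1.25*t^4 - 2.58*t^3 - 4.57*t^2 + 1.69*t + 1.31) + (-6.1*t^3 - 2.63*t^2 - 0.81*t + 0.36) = -1.11*t^5 + 1.25*t^4 - 8.68*t^3 - 7.2*t^2 + 0.88*t + 1.67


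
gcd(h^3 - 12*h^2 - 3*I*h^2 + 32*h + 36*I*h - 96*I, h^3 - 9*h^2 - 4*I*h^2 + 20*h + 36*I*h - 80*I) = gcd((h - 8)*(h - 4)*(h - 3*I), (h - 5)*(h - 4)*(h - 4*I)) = h - 4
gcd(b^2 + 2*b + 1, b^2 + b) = b + 1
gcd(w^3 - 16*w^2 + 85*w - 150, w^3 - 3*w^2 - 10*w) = w - 5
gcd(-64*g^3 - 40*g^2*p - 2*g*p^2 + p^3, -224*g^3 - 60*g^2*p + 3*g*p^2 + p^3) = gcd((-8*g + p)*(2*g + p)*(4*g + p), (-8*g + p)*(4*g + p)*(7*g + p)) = -32*g^2 - 4*g*p + p^2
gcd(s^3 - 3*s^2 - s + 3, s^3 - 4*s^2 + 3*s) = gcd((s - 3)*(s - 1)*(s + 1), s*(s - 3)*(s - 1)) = s^2 - 4*s + 3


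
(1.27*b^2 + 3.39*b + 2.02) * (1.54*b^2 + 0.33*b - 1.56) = 1.9558*b^4 + 5.6397*b^3 + 2.2483*b^2 - 4.6218*b - 3.1512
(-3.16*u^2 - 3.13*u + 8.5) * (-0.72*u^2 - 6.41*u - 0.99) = 2.2752*u^4 + 22.5092*u^3 + 17.0717*u^2 - 51.3863*u - 8.415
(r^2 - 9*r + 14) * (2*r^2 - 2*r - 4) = 2*r^4 - 20*r^3 + 42*r^2 + 8*r - 56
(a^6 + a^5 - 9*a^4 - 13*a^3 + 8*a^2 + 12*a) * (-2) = -2*a^6 - 2*a^5 + 18*a^4 + 26*a^3 - 16*a^2 - 24*a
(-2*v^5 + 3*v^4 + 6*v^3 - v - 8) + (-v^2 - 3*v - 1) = -2*v^5 + 3*v^4 + 6*v^3 - v^2 - 4*v - 9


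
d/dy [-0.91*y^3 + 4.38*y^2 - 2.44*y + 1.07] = -2.73*y^2 + 8.76*y - 2.44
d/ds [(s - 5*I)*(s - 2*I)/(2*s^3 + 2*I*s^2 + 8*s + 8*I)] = (-s^2 + 10*I*s - 17)/(2*(s^4 + 6*I*s^3 - 13*s^2 - 12*I*s + 4))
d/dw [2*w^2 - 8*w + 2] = 4*w - 8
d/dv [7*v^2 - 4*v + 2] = 14*v - 4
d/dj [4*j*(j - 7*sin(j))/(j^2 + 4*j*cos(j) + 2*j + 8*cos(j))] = 4*(4*j^3*sin(j) - 7*j^3*cos(j) + 15*j^2*sin(j) - 10*j^2*cos(j) - 26*j^2 + 16*j*cos(j) - 56*j - 28*sin(2*j))/((j + 2)^2*(j + 4*cos(j))^2)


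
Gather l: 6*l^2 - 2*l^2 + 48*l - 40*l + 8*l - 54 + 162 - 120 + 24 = 4*l^2 + 16*l + 12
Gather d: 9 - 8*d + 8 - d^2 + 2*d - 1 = -d^2 - 6*d + 16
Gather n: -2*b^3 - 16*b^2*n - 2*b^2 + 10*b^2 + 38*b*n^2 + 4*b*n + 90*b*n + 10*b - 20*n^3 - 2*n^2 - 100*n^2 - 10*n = -2*b^3 + 8*b^2 + 10*b - 20*n^3 + n^2*(38*b - 102) + n*(-16*b^2 + 94*b - 10)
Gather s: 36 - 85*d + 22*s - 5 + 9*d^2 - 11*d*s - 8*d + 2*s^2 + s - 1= 9*d^2 - 93*d + 2*s^2 + s*(23 - 11*d) + 30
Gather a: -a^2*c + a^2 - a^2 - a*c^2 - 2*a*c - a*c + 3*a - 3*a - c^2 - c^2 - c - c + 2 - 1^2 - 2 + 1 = -a^2*c + a*(-c^2 - 3*c) - 2*c^2 - 2*c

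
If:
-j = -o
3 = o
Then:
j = 3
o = 3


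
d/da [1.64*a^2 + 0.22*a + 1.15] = 3.28*a + 0.22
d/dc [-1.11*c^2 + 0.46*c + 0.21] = 0.46 - 2.22*c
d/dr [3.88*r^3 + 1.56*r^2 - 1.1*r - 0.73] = 11.64*r^2 + 3.12*r - 1.1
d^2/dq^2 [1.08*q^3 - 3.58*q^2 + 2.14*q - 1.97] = 6.48*q - 7.16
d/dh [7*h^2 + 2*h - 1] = 14*h + 2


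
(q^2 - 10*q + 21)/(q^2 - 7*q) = (q - 3)/q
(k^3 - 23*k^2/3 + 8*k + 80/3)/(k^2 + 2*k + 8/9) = 3*(k^2 - 9*k + 20)/(3*k + 2)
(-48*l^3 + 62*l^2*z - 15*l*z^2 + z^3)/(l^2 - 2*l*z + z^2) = (48*l^2 - 14*l*z + z^2)/(-l + z)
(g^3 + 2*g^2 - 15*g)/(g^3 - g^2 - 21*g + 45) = g/(g - 3)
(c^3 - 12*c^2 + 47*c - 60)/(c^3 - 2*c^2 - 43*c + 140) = (c - 3)/(c + 7)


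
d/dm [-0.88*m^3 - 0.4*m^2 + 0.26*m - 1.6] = -2.64*m^2 - 0.8*m + 0.26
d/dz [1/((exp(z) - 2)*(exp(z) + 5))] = (-2*exp(z) - 3)*exp(z)/(exp(4*z) + 6*exp(3*z) - 11*exp(2*z) - 60*exp(z) + 100)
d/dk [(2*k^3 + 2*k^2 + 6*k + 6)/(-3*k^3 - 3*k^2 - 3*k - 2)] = 2*(12*k^3 + 27*k^2 + 14*k + 3)/(9*k^6 + 18*k^5 + 27*k^4 + 30*k^3 + 21*k^2 + 12*k + 4)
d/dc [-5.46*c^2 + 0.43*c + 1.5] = 0.43 - 10.92*c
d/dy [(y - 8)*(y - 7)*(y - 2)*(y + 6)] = 4*y^3 - 33*y^2 - 32*y + 404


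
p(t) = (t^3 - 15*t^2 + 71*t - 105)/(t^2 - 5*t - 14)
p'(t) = (5 - 2*t)*(t^3 - 15*t^2 + 71*t - 105)/(t^2 - 5*t - 14)^2 + (3*t^2 - 30*t + 71)/(t^2 - 5*t - 14)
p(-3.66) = -34.74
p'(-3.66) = -11.70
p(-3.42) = -38.07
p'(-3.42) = -16.36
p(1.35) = 1.80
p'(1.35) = -2.12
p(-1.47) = 54.57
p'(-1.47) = -123.60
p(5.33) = 0.10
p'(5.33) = 0.35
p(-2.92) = -50.96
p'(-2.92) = -40.35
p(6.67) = 0.71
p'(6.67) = 0.53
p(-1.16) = 30.51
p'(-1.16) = -48.60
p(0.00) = 7.50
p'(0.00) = -7.75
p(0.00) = 7.50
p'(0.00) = -7.75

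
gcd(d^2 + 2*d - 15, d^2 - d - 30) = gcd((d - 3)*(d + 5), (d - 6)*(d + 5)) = d + 5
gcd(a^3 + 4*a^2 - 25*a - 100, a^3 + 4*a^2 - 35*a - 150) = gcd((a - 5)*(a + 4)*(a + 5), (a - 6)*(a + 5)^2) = a + 5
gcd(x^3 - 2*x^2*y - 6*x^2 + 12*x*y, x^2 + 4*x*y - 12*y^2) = x - 2*y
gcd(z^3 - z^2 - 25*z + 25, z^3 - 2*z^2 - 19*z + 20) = z^2 - 6*z + 5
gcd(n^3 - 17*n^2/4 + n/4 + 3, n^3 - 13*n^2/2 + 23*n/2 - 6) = n^2 - 5*n + 4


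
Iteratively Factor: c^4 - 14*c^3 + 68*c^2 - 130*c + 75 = (c - 5)*(c^3 - 9*c^2 + 23*c - 15) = (c - 5)*(c - 1)*(c^2 - 8*c + 15) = (c - 5)*(c - 3)*(c - 1)*(c - 5)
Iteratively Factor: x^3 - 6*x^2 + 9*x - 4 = (x - 4)*(x^2 - 2*x + 1) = (x - 4)*(x - 1)*(x - 1)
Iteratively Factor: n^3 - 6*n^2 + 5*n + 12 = (n - 4)*(n^2 - 2*n - 3) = (n - 4)*(n + 1)*(n - 3)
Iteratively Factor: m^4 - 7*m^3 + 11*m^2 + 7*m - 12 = (m + 1)*(m^3 - 8*m^2 + 19*m - 12) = (m - 4)*(m + 1)*(m^2 - 4*m + 3) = (m - 4)*(m - 3)*(m + 1)*(m - 1)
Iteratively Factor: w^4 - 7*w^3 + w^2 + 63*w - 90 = (w - 2)*(w^3 - 5*w^2 - 9*w + 45) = (w - 5)*(w - 2)*(w^2 - 9) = (w - 5)*(w - 2)*(w + 3)*(w - 3)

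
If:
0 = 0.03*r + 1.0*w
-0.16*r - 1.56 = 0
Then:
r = -9.75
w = 0.29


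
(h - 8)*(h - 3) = h^2 - 11*h + 24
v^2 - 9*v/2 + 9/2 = (v - 3)*(v - 3/2)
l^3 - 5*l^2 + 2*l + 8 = (l - 4)*(l - 2)*(l + 1)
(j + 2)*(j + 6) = j^2 + 8*j + 12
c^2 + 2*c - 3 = (c - 1)*(c + 3)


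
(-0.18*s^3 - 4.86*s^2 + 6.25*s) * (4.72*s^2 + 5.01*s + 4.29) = -0.8496*s^5 - 23.841*s^4 + 4.3792*s^3 + 10.4631*s^2 + 26.8125*s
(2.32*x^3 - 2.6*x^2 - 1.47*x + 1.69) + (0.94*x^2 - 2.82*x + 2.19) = 2.32*x^3 - 1.66*x^2 - 4.29*x + 3.88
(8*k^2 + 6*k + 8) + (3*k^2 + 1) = 11*k^2 + 6*k + 9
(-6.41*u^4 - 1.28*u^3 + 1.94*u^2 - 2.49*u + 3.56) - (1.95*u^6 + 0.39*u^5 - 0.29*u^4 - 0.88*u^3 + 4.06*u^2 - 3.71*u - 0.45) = -1.95*u^6 - 0.39*u^5 - 6.12*u^4 - 0.4*u^3 - 2.12*u^2 + 1.22*u + 4.01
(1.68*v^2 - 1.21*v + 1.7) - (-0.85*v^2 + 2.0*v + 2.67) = 2.53*v^2 - 3.21*v - 0.97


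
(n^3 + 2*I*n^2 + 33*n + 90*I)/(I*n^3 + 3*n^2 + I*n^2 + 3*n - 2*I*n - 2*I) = (-I*n^3 + 2*n^2 - 33*I*n + 90)/(n^3 + n^2*(1 - 3*I) - n*(2 + 3*I) - 2)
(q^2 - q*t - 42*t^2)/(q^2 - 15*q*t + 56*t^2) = (q + 6*t)/(q - 8*t)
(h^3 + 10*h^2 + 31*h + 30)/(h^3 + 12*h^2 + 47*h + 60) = (h + 2)/(h + 4)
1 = 1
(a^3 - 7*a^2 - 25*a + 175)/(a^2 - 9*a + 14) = (a^2 - 25)/(a - 2)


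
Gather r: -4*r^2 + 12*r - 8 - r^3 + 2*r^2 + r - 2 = -r^3 - 2*r^2 + 13*r - 10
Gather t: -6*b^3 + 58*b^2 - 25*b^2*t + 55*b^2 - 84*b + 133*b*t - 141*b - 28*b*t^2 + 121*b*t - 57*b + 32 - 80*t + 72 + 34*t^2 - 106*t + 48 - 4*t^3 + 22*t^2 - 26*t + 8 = -6*b^3 + 113*b^2 - 282*b - 4*t^3 + t^2*(56 - 28*b) + t*(-25*b^2 + 254*b - 212) + 160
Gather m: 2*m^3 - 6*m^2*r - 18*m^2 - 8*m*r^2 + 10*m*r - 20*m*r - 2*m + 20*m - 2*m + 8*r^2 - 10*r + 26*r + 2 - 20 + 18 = 2*m^3 + m^2*(-6*r - 18) + m*(-8*r^2 - 10*r + 16) + 8*r^2 + 16*r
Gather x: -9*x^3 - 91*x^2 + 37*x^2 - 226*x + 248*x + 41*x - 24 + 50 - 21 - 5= -9*x^3 - 54*x^2 + 63*x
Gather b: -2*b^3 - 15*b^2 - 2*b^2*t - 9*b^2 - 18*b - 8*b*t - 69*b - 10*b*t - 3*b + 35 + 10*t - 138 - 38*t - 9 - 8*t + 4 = -2*b^3 + b^2*(-2*t - 24) + b*(-18*t - 90) - 36*t - 108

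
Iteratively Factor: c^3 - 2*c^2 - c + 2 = (c + 1)*(c^2 - 3*c + 2) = (c - 1)*(c + 1)*(c - 2)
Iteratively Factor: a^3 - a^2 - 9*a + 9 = (a - 1)*(a^2 - 9) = (a - 1)*(a + 3)*(a - 3)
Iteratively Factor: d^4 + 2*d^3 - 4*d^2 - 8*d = (d - 2)*(d^3 + 4*d^2 + 4*d) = (d - 2)*(d + 2)*(d^2 + 2*d) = d*(d - 2)*(d + 2)*(d + 2)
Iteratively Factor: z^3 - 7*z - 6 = (z - 3)*(z^2 + 3*z + 2) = (z - 3)*(z + 1)*(z + 2)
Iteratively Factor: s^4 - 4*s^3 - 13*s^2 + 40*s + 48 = (s + 3)*(s^3 - 7*s^2 + 8*s + 16) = (s - 4)*(s + 3)*(s^2 - 3*s - 4) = (s - 4)*(s + 1)*(s + 3)*(s - 4)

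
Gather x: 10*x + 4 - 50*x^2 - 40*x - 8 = -50*x^2 - 30*x - 4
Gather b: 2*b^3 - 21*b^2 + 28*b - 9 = 2*b^3 - 21*b^2 + 28*b - 9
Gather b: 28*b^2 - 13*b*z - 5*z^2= 28*b^2 - 13*b*z - 5*z^2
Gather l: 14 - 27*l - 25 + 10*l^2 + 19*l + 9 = 10*l^2 - 8*l - 2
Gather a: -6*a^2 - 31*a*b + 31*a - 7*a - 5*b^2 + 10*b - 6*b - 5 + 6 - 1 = -6*a^2 + a*(24 - 31*b) - 5*b^2 + 4*b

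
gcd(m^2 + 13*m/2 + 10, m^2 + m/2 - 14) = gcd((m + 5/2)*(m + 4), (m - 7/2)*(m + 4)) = m + 4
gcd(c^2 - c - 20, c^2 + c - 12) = c + 4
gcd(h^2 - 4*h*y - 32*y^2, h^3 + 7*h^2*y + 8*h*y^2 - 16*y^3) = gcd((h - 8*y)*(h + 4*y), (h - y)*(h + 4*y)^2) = h + 4*y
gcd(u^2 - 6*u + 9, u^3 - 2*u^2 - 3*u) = u - 3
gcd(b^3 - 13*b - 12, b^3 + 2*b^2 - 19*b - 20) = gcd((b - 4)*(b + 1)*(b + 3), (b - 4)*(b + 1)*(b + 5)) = b^2 - 3*b - 4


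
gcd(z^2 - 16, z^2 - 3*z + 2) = 1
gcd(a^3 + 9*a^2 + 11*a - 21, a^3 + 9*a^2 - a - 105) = a + 7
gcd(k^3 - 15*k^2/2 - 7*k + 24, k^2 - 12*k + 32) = k - 8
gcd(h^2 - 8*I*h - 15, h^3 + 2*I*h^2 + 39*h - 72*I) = h - 3*I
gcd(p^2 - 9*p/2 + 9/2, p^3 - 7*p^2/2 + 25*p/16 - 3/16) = p - 3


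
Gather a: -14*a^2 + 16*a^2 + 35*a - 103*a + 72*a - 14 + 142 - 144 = 2*a^2 + 4*a - 16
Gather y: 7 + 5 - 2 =10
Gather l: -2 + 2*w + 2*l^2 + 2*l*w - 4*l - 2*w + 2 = 2*l^2 + l*(2*w - 4)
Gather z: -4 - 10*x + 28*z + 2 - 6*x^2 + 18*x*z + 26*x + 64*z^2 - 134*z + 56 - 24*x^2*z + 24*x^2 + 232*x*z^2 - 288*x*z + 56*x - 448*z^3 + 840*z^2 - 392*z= 18*x^2 + 72*x - 448*z^3 + z^2*(232*x + 904) + z*(-24*x^2 - 270*x - 498) + 54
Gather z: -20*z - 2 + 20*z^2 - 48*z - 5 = 20*z^2 - 68*z - 7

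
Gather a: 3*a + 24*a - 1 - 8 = 27*a - 9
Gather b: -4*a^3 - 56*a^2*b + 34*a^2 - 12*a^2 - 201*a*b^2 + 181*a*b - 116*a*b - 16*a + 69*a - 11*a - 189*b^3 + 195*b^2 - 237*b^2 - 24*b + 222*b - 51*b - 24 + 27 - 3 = -4*a^3 + 22*a^2 + 42*a - 189*b^3 + b^2*(-201*a - 42) + b*(-56*a^2 + 65*a + 147)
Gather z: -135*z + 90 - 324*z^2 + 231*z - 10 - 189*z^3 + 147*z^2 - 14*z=-189*z^3 - 177*z^2 + 82*z + 80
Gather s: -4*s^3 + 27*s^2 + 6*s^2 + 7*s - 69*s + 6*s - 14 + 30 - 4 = -4*s^3 + 33*s^2 - 56*s + 12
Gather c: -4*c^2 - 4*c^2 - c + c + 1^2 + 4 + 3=8 - 8*c^2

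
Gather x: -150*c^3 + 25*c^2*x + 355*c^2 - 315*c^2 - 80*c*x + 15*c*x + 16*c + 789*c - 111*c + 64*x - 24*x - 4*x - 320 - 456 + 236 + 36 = -150*c^3 + 40*c^2 + 694*c + x*(25*c^2 - 65*c + 36) - 504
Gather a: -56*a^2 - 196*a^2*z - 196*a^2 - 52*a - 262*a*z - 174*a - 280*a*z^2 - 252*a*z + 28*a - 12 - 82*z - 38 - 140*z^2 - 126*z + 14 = a^2*(-196*z - 252) + a*(-280*z^2 - 514*z - 198) - 140*z^2 - 208*z - 36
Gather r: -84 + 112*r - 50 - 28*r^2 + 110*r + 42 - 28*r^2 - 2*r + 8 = -56*r^2 + 220*r - 84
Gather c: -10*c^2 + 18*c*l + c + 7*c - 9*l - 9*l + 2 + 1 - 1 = -10*c^2 + c*(18*l + 8) - 18*l + 2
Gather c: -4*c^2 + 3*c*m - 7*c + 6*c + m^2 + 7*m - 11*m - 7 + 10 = -4*c^2 + c*(3*m - 1) + m^2 - 4*m + 3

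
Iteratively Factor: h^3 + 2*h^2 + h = (h)*(h^2 + 2*h + 1) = h*(h + 1)*(h + 1)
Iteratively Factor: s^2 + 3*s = (s)*(s + 3)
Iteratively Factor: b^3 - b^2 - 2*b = (b + 1)*(b^2 - 2*b) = b*(b + 1)*(b - 2)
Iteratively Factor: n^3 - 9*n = (n - 3)*(n^2 + 3*n) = n*(n - 3)*(n + 3)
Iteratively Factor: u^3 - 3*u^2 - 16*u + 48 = (u + 4)*(u^2 - 7*u + 12) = (u - 4)*(u + 4)*(u - 3)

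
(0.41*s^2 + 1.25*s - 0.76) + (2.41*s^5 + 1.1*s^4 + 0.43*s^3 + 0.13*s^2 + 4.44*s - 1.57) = 2.41*s^5 + 1.1*s^4 + 0.43*s^3 + 0.54*s^2 + 5.69*s - 2.33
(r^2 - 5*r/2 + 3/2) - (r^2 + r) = 3/2 - 7*r/2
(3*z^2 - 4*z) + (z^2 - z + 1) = 4*z^2 - 5*z + 1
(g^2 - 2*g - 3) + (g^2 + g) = 2*g^2 - g - 3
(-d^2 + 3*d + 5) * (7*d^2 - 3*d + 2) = -7*d^4 + 24*d^3 + 24*d^2 - 9*d + 10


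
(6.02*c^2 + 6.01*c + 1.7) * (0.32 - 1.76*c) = -10.5952*c^3 - 8.6512*c^2 - 1.0688*c + 0.544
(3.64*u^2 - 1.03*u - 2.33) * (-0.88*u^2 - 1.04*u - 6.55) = -3.2032*u^4 - 2.8792*u^3 - 20.7204*u^2 + 9.1697*u + 15.2615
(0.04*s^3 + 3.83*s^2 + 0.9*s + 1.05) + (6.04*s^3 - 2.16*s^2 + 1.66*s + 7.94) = 6.08*s^3 + 1.67*s^2 + 2.56*s + 8.99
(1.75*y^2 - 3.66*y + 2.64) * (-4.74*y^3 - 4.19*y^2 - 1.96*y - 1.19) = -8.295*y^5 + 10.0159*y^4 - 0.608199999999998*y^3 - 5.9705*y^2 - 0.819*y - 3.1416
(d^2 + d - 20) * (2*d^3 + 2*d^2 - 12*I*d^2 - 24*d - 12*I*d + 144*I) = 2*d^5 + 4*d^4 - 12*I*d^4 - 62*d^3 - 24*I*d^3 - 64*d^2 + 372*I*d^2 + 480*d + 384*I*d - 2880*I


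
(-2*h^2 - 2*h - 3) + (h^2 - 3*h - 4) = -h^2 - 5*h - 7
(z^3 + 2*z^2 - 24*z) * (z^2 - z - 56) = z^5 + z^4 - 82*z^3 - 88*z^2 + 1344*z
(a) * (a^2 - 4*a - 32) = a^3 - 4*a^2 - 32*a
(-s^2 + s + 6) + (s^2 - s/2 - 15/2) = s/2 - 3/2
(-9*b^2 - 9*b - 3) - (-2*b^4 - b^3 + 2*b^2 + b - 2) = 2*b^4 + b^3 - 11*b^2 - 10*b - 1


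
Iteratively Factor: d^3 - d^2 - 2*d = (d + 1)*(d^2 - 2*d) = (d - 2)*(d + 1)*(d)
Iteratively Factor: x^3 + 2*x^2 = (x + 2)*(x^2) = x*(x + 2)*(x)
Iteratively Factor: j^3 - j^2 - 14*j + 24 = (j + 4)*(j^2 - 5*j + 6) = (j - 3)*(j + 4)*(j - 2)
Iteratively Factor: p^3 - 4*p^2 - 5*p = (p - 5)*(p^2 + p) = p*(p - 5)*(p + 1)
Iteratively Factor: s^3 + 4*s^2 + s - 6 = (s - 1)*(s^2 + 5*s + 6) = (s - 1)*(s + 3)*(s + 2)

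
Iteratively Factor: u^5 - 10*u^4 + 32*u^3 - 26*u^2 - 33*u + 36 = (u + 1)*(u^4 - 11*u^3 + 43*u^2 - 69*u + 36) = (u - 3)*(u + 1)*(u^3 - 8*u^2 + 19*u - 12) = (u - 4)*(u - 3)*(u + 1)*(u^2 - 4*u + 3) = (u - 4)*(u - 3)^2*(u + 1)*(u - 1)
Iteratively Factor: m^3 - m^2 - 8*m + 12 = (m - 2)*(m^2 + m - 6) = (m - 2)*(m + 3)*(m - 2)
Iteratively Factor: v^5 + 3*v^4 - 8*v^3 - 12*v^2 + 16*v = (v)*(v^4 + 3*v^3 - 8*v^2 - 12*v + 16) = v*(v + 4)*(v^3 - v^2 - 4*v + 4) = v*(v - 1)*(v + 4)*(v^2 - 4) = v*(v - 1)*(v + 2)*(v + 4)*(v - 2)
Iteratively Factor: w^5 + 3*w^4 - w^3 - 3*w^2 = (w + 3)*(w^4 - w^2) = (w - 1)*(w + 3)*(w^3 + w^2) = w*(w - 1)*(w + 3)*(w^2 + w) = w^2*(w - 1)*(w + 3)*(w + 1)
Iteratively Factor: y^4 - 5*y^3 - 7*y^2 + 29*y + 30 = (y + 2)*(y^3 - 7*y^2 + 7*y + 15) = (y + 1)*(y + 2)*(y^2 - 8*y + 15) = (y - 5)*(y + 1)*(y + 2)*(y - 3)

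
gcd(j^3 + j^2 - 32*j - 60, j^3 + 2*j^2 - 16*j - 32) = j + 2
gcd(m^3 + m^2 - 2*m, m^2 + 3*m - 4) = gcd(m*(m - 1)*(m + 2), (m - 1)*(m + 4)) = m - 1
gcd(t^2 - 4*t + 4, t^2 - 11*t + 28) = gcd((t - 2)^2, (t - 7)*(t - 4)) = 1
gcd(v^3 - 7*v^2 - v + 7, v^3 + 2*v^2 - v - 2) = v^2 - 1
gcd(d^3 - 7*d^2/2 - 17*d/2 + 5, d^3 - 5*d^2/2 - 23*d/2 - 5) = d^2 - 3*d - 10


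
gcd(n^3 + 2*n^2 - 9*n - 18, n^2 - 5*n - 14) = n + 2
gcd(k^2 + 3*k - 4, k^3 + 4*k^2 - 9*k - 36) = k + 4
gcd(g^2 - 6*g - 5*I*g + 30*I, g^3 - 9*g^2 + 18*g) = g - 6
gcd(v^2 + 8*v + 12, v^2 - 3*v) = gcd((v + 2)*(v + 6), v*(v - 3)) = 1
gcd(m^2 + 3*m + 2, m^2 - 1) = m + 1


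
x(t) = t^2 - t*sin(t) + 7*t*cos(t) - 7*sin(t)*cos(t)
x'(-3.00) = -25.44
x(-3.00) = 28.39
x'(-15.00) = -115.42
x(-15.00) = 291.55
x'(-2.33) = -21.82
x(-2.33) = 11.47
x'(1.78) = -4.29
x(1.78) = 0.26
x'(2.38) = -11.10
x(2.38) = -4.54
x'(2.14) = -8.87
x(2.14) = -2.12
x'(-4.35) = 20.05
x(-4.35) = 36.11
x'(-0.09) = 0.03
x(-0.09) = -0.00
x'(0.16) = 0.09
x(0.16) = 0.00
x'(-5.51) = 24.00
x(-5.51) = 3.11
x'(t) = -7*t*sin(t) - t*cos(t) + 2*t + 7*sin(t)^2 - sin(t) - 7*cos(t)^2 + 7*cos(t)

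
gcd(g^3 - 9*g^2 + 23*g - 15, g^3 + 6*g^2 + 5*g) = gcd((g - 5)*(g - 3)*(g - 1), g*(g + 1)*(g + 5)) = 1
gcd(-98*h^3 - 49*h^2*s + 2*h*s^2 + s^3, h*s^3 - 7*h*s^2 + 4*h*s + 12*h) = 1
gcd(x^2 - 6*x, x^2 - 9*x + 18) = x - 6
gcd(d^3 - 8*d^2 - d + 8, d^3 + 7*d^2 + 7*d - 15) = d - 1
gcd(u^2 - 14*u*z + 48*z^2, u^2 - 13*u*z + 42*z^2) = -u + 6*z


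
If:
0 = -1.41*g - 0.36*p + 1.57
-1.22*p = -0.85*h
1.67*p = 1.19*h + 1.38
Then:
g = 10.39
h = -52.12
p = -36.32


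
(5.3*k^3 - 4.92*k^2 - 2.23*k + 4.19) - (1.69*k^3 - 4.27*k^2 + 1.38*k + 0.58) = 3.61*k^3 - 0.65*k^2 - 3.61*k + 3.61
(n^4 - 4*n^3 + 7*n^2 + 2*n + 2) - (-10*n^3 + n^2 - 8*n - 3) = n^4 + 6*n^3 + 6*n^2 + 10*n + 5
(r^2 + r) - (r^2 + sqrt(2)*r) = -sqrt(2)*r + r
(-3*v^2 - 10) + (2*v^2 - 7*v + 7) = -v^2 - 7*v - 3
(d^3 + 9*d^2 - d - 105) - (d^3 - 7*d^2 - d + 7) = 16*d^2 - 112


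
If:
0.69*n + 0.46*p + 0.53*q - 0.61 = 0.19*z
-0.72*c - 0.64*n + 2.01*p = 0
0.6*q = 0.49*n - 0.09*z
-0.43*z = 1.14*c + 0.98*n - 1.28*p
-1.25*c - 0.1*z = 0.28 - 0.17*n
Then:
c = -0.14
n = 0.43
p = 0.09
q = 0.40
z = -0.35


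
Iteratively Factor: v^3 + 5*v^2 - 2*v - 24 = (v + 4)*(v^2 + v - 6) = (v - 2)*(v + 4)*(v + 3)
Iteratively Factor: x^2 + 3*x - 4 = (x + 4)*(x - 1)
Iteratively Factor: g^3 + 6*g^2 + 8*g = (g + 4)*(g^2 + 2*g) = g*(g + 4)*(g + 2)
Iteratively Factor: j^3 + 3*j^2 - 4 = (j - 1)*(j^2 + 4*j + 4) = (j - 1)*(j + 2)*(j + 2)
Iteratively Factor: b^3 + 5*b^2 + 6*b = (b + 2)*(b^2 + 3*b) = (b + 2)*(b + 3)*(b)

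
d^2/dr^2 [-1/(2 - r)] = 2/(r - 2)^3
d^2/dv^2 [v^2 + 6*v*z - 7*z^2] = 2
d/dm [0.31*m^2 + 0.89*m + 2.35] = 0.62*m + 0.89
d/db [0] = 0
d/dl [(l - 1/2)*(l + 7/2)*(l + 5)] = 3*l^2 + 16*l + 53/4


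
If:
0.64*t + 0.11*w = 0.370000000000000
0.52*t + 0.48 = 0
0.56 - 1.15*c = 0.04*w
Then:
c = 0.18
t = -0.92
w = 8.73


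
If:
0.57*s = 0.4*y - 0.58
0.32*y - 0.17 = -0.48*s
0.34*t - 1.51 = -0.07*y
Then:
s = -0.31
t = 4.23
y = 1.00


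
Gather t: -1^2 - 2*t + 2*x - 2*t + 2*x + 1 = -4*t + 4*x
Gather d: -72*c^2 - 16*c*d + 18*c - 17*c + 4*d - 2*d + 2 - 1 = -72*c^2 + c + d*(2 - 16*c) + 1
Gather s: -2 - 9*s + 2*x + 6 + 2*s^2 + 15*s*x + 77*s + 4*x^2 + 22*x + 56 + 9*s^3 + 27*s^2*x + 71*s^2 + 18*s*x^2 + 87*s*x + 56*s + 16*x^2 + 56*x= 9*s^3 + s^2*(27*x + 73) + s*(18*x^2 + 102*x + 124) + 20*x^2 + 80*x + 60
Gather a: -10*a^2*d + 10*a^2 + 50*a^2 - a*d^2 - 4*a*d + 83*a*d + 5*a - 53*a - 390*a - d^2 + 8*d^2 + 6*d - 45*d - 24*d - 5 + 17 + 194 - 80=a^2*(60 - 10*d) + a*(-d^2 + 79*d - 438) + 7*d^2 - 63*d + 126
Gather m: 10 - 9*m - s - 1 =-9*m - s + 9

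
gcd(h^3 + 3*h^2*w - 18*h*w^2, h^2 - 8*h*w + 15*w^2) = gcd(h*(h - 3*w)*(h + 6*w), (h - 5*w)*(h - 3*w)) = -h + 3*w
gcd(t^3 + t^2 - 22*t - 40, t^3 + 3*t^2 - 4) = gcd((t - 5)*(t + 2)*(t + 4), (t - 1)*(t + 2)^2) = t + 2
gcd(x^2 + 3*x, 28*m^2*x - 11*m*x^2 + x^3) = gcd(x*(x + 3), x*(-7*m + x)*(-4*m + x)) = x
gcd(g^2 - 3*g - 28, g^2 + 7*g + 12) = g + 4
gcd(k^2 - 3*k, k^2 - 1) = 1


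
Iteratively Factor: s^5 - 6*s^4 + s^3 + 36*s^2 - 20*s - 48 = (s - 4)*(s^4 - 2*s^3 - 7*s^2 + 8*s + 12) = (s - 4)*(s - 2)*(s^3 - 7*s - 6) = (s - 4)*(s - 2)*(s + 1)*(s^2 - s - 6) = (s - 4)*(s - 3)*(s - 2)*(s + 1)*(s + 2)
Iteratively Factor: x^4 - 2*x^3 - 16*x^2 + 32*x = (x + 4)*(x^3 - 6*x^2 + 8*x) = (x - 2)*(x + 4)*(x^2 - 4*x) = (x - 4)*(x - 2)*(x + 4)*(x)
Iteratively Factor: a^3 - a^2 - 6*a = (a - 3)*(a^2 + 2*a) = a*(a - 3)*(a + 2)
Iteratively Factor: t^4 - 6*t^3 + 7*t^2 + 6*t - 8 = (t - 4)*(t^3 - 2*t^2 - t + 2) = (t - 4)*(t - 2)*(t^2 - 1) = (t - 4)*(t - 2)*(t - 1)*(t + 1)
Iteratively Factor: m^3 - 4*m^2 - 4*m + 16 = (m - 4)*(m^2 - 4) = (m - 4)*(m - 2)*(m + 2)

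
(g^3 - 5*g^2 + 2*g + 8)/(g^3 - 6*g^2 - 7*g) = (g^2 - 6*g + 8)/(g*(g - 7))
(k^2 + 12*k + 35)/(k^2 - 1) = (k^2 + 12*k + 35)/(k^2 - 1)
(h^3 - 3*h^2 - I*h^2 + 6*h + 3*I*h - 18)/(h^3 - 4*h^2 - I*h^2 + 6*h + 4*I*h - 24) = (h - 3)/(h - 4)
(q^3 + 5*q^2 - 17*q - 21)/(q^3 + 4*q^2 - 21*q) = (q + 1)/q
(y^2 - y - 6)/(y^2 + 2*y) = (y - 3)/y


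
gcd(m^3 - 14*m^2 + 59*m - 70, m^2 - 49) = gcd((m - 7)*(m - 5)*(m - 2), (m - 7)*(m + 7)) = m - 7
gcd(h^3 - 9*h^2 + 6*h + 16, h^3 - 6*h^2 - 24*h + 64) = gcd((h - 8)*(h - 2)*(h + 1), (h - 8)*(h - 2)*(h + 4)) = h^2 - 10*h + 16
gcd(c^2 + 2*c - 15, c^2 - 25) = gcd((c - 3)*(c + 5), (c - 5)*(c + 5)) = c + 5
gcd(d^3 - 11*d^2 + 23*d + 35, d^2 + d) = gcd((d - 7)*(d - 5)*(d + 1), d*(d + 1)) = d + 1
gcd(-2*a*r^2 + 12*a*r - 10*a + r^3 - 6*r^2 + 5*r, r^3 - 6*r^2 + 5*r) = r^2 - 6*r + 5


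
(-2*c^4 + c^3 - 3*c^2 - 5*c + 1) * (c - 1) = -2*c^5 + 3*c^4 - 4*c^3 - 2*c^2 + 6*c - 1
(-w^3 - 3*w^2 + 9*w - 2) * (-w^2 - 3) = w^5 + 3*w^4 - 6*w^3 + 11*w^2 - 27*w + 6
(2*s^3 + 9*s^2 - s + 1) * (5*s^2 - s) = 10*s^5 + 43*s^4 - 14*s^3 + 6*s^2 - s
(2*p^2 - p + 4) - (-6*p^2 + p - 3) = 8*p^2 - 2*p + 7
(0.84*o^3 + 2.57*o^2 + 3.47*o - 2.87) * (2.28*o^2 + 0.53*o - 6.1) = 1.9152*o^5 + 6.3048*o^4 + 4.1497*o^3 - 20.3815*o^2 - 22.6881*o + 17.507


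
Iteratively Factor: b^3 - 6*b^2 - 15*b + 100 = (b - 5)*(b^2 - b - 20) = (b - 5)^2*(b + 4)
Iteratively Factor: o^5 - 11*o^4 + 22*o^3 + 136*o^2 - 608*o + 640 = (o + 4)*(o^4 - 15*o^3 + 82*o^2 - 192*o + 160) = (o - 4)*(o + 4)*(o^3 - 11*o^2 + 38*o - 40) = (o - 5)*(o - 4)*(o + 4)*(o^2 - 6*o + 8) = (o - 5)*(o - 4)^2*(o + 4)*(o - 2)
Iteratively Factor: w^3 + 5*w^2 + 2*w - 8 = (w + 2)*(w^2 + 3*w - 4) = (w + 2)*(w + 4)*(w - 1)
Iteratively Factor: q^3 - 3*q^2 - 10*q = (q + 2)*(q^2 - 5*q) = (q - 5)*(q + 2)*(q)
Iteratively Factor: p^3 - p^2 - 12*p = (p + 3)*(p^2 - 4*p) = (p - 4)*(p + 3)*(p)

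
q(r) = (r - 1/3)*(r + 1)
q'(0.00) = 0.67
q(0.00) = -0.33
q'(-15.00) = -29.33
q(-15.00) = 214.67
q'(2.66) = 5.99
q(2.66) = 8.52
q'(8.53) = 17.73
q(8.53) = 78.11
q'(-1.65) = -2.63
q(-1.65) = 1.29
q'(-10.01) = -19.35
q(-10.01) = 93.19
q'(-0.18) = 0.31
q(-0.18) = -0.42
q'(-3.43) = -6.19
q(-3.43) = 9.14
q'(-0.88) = -1.09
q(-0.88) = -0.15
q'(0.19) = 1.05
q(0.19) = -0.17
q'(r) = 2*r + 2/3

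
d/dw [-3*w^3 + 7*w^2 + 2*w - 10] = -9*w^2 + 14*w + 2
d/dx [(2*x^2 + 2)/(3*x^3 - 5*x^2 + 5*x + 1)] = 2*(-3*x^4 - 4*x^2 + 12*x - 5)/(9*x^6 - 30*x^5 + 55*x^4 - 44*x^3 + 15*x^2 + 10*x + 1)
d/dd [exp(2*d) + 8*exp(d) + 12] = 2*(exp(d) + 4)*exp(d)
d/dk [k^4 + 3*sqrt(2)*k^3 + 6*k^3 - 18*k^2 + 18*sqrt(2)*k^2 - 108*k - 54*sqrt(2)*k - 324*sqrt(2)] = 4*k^3 + 9*sqrt(2)*k^2 + 18*k^2 - 36*k + 36*sqrt(2)*k - 108 - 54*sqrt(2)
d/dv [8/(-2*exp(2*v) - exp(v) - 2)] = (32*exp(v) + 8)*exp(v)/(2*exp(2*v) + exp(v) + 2)^2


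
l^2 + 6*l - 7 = (l - 1)*(l + 7)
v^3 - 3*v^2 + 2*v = v*(v - 2)*(v - 1)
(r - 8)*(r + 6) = r^2 - 2*r - 48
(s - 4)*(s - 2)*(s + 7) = s^3 + s^2 - 34*s + 56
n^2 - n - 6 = (n - 3)*(n + 2)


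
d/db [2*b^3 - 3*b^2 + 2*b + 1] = 6*b^2 - 6*b + 2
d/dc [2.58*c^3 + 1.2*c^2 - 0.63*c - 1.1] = 7.74*c^2 + 2.4*c - 0.63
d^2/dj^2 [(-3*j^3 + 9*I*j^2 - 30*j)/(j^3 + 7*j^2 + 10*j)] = (j^3*(42 + 18*I) + j*(-1260 - 540*I) - 2940 - 1260*I)/(j^6 + 21*j^5 + 177*j^4 + 763*j^3 + 1770*j^2 + 2100*j + 1000)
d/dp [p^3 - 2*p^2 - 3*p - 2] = 3*p^2 - 4*p - 3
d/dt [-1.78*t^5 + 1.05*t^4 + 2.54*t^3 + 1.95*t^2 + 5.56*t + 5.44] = -8.9*t^4 + 4.2*t^3 + 7.62*t^2 + 3.9*t + 5.56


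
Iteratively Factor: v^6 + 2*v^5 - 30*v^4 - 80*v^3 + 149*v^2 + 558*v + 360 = (v + 3)*(v^5 - v^4 - 27*v^3 + v^2 + 146*v + 120) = (v - 5)*(v + 3)*(v^4 + 4*v^3 - 7*v^2 - 34*v - 24) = (v - 5)*(v + 2)*(v + 3)*(v^3 + 2*v^2 - 11*v - 12) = (v - 5)*(v + 2)*(v + 3)*(v + 4)*(v^2 - 2*v - 3) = (v - 5)*(v + 1)*(v + 2)*(v + 3)*(v + 4)*(v - 3)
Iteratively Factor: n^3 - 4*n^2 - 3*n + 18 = (n + 2)*(n^2 - 6*n + 9) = (n - 3)*(n + 2)*(n - 3)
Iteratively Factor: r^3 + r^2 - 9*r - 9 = (r - 3)*(r^2 + 4*r + 3) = (r - 3)*(r + 3)*(r + 1)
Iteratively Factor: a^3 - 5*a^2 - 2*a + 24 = (a + 2)*(a^2 - 7*a + 12) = (a - 3)*(a + 2)*(a - 4)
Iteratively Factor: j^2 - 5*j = (j - 5)*(j)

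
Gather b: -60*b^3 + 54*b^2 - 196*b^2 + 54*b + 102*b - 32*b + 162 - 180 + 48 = -60*b^3 - 142*b^2 + 124*b + 30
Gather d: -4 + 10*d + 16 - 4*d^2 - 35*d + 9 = -4*d^2 - 25*d + 21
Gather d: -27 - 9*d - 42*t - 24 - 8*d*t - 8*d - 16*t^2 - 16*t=d*(-8*t - 17) - 16*t^2 - 58*t - 51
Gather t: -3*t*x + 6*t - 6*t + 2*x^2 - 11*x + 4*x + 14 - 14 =-3*t*x + 2*x^2 - 7*x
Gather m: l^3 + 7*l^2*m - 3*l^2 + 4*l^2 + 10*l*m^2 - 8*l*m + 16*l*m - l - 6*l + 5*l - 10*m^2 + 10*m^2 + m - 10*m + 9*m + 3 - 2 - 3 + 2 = l^3 + l^2 + 10*l*m^2 - 2*l + m*(7*l^2 + 8*l)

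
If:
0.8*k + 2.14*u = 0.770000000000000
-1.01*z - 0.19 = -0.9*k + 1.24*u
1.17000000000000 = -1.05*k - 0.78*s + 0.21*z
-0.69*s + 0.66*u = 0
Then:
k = -3.22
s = 1.50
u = 1.56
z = -4.98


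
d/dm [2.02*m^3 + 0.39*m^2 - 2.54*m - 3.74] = 6.06*m^2 + 0.78*m - 2.54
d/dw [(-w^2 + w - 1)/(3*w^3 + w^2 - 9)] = (w*(9*w + 2)*(w^2 - w + 1) + (1 - 2*w)*(3*w^3 + w^2 - 9))/(3*w^3 + w^2 - 9)^2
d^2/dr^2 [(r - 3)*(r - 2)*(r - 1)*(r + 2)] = 12*r^2 - 24*r - 2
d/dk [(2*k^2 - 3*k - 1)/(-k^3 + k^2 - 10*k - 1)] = (2*k^4 - 6*k^3 - 20*k^2 - 2*k - 7)/(k^6 - 2*k^5 + 21*k^4 - 18*k^3 + 98*k^2 + 20*k + 1)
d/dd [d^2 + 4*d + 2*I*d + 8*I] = 2*d + 4 + 2*I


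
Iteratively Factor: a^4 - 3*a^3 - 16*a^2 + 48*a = (a)*(a^3 - 3*a^2 - 16*a + 48) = a*(a - 3)*(a^2 - 16) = a*(a - 3)*(a + 4)*(a - 4)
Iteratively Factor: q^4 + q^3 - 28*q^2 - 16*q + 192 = (q + 4)*(q^3 - 3*q^2 - 16*q + 48) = (q - 4)*(q + 4)*(q^2 + q - 12) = (q - 4)*(q + 4)^2*(q - 3)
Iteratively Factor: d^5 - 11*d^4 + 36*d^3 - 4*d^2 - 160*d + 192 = (d - 2)*(d^4 - 9*d^3 + 18*d^2 + 32*d - 96) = (d - 4)*(d - 2)*(d^3 - 5*d^2 - 2*d + 24) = (d - 4)^2*(d - 2)*(d^2 - d - 6) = (d - 4)^2*(d - 3)*(d - 2)*(d + 2)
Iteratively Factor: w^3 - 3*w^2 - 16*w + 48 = (w - 3)*(w^2 - 16) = (w - 3)*(w + 4)*(w - 4)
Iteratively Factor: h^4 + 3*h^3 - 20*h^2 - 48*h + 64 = (h - 4)*(h^3 + 7*h^2 + 8*h - 16) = (h - 4)*(h + 4)*(h^2 + 3*h - 4) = (h - 4)*(h + 4)^2*(h - 1)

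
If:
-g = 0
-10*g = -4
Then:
No Solution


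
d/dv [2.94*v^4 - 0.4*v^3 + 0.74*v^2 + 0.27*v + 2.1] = 11.76*v^3 - 1.2*v^2 + 1.48*v + 0.27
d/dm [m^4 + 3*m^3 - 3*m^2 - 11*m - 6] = 4*m^3 + 9*m^2 - 6*m - 11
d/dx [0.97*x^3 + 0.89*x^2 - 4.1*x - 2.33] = 2.91*x^2 + 1.78*x - 4.1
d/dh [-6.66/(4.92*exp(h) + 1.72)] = 32.7672*exp(h)/(4.92*exp(h) + 1.72)^2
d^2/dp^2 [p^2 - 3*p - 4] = 2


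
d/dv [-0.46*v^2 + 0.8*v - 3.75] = 0.8 - 0.92*v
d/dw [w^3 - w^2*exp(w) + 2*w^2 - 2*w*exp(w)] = -w^2*exp(w) + 3*w^2 - 4*w*exp(w) + 4*w - 2*exp(w)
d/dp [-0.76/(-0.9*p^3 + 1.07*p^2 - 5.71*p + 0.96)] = (-2.052*p^2 + 1.6264*p - 4.3396)/(0.9*p^3 - 1.07*p^2 + 5.71*p - 0.96)^2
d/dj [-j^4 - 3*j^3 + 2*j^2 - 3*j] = -4*j^3 - 9*j^2 + 4*j - 3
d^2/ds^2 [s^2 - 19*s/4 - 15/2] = 2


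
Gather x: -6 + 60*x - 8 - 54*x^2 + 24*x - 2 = -54*x^2 + 84*x - 16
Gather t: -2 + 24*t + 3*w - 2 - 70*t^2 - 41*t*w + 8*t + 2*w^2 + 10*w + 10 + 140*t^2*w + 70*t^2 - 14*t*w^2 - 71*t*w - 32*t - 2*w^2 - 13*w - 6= 140*t^2*w + t*(-14*w^2 - 112*w)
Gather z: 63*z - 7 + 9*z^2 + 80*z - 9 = 9*z^2 + 143*z - 16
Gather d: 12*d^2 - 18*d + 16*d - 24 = 12*d^2 - 2*d - 24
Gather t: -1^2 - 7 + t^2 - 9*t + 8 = t^2 - 9*t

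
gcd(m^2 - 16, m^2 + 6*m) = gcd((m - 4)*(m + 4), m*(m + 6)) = 1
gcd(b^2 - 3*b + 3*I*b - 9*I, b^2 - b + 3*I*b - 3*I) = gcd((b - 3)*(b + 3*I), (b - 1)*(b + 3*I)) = b + 3*I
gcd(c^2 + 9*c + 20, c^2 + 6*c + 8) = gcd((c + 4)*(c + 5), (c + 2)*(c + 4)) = c + 4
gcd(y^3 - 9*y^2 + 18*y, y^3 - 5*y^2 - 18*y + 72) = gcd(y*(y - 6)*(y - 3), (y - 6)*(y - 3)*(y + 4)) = y^2 - 9*y + 18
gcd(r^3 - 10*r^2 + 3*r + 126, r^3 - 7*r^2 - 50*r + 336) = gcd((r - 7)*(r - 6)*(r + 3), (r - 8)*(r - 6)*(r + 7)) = r - 6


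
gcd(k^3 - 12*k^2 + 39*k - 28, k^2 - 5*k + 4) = k^2 - 5*k + 4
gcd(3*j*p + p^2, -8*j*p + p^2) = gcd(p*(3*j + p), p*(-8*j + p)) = p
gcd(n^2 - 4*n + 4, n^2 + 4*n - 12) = n - 2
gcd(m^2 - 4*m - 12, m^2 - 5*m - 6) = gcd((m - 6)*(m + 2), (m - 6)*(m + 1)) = m - 6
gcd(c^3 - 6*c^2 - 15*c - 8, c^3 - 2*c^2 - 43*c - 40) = c^2 - 7*c - 8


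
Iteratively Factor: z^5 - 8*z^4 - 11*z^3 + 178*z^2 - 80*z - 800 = (z + 2)*(z^4 - 10*z^3 + 9*z^2 + 160*z - 400) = (z - 5)*(z + 2)*(z^3 - 5*z^2 - 16*z + 80) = (z - 5)^2*(z + 2)*(z^2 - 16) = (z - 5)^2*(z - 4)*(z + 2)*(z + 4)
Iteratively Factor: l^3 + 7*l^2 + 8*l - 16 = (l + 4)*(l^2 + 3*l - 4) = (l + 4)^2*(l - 1)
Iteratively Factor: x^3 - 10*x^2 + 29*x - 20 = (x - 4)*(x^2 - 6*x + 5) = (x - 4)*(x - 1)*(x - 5)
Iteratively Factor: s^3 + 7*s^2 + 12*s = (s + 3)*(s^2 + 4*s) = s*(s + 3)*(s + 4)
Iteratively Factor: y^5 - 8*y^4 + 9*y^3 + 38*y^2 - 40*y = (y - 1)*(y^4 - 7*y^3 + 2*y^2 + 40*y) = (y - 4)*(y - 1)*(y^3 - 3*y^2 - 10*y) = (y - 4)*(y - 1)*(y + 2)*(y^2 - 5*y) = (y - 5)*(y - 4)*(y - 1)*(y + 2)*(y)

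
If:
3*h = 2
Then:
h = 2/3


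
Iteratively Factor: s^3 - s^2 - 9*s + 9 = (s - 3)*(s^2 + 2*s - 3) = (s - 3)*(s + 3)*(s - 1)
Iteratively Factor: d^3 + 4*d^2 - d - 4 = (d + 4)*(d^2 - 1) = (d + 1)*(d + 4)*(d - 1)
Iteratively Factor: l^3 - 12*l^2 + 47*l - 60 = (l - 4)*(l^2 - 8*l + 15) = (l - 5)*(l - 4)*(l - 3)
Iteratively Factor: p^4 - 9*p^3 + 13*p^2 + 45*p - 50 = (p + 2)*(p^3 - 11*p^2 + 35*p - 25) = (p - 5)*(p + 2)*(p^2 - 6*p + 5) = (p - 5)*(p - 1)*(p + 2)*(p - 5)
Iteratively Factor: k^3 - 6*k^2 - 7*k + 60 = (k - 5)*(k^2 - k - 12) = (k - 5)*(k - 4)*(k + 3)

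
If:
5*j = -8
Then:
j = -8/5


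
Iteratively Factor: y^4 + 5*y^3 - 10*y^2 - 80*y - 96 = (y - 4)*(y^3 + 9*y^2 + 26*y + 24) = (y - 4)*(y + 2)*(y^2 + 7*y + 12) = (y - 4)*(y + 2)*(y + 3)*(y + 4)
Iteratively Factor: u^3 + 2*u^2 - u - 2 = (u + 2)*(u^2 - 1) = (u - 1)*(u + 2)*(u + 1)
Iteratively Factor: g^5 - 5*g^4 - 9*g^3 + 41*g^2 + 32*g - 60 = (g + 2)*(g^4 - 7*g^3 + 5*g^2 + 31*g - 30) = (g - 1)*(g + 2)*(g^3 - 6*g^2 - g + 30) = (g - 1)*(g + 2)^2*(g^2 - 8*g + 15) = (g - 5)*(g - 1)*(g + 2)^2*(g - 3)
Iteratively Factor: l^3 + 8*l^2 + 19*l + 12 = (l + 3)*(l^2 + 5*l + 4) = (l + 3)*(l + 4)*(l + 1)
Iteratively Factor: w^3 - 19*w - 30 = (w + 2)*(w^2 - 2*w - 15) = (w + 2)*(w + 3)*(w - 5)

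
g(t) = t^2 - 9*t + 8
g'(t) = 2*t - 9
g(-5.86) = 95.08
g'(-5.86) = -20.72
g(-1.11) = 19.22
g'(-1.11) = -11.22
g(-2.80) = 41.04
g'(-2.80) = -14.60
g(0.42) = 4.40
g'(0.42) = -8.16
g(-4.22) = 63.79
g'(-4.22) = -17.44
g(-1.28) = 21.16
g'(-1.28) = -11.56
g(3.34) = -10.90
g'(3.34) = -2.32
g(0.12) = 6.93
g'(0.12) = -8.76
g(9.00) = 8.00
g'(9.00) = 9.00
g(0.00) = 8.00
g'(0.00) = -9.00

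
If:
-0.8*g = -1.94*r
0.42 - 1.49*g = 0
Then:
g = 0.28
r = 0.12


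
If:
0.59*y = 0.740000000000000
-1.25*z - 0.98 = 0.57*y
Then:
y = 1.25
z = -1.36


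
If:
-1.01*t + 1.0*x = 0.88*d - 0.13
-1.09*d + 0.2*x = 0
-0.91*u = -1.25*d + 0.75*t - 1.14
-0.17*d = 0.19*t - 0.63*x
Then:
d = 0.01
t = 0.17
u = 1.12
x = 0.06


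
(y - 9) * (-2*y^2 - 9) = -2*y^3 + 18*y^2 - 9*y + 81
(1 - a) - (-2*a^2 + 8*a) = 2*a^2 - 9*a + 1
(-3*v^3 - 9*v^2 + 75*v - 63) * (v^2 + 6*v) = -3*v^5 - 27*v^4 + 21*v^3 + 387*v^2 - 378*v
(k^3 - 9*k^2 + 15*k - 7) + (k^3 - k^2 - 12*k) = 2*k^3 - 10*k^2 + 3*k - 7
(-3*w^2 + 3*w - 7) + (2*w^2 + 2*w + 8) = -w^2 + 5*w + 1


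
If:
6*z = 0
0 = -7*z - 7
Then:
No Solution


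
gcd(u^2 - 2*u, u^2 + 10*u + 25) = 1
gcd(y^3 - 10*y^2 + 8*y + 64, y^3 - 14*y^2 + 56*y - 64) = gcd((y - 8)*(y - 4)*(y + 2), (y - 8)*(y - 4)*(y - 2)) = y^2 - 12*y + 32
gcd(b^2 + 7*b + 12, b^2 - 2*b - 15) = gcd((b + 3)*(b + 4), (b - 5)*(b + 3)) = b + 3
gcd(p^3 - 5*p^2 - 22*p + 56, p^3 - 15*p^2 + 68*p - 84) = p^2 - 9*p + 14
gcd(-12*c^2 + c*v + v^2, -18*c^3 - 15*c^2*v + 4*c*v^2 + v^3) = -3*c + v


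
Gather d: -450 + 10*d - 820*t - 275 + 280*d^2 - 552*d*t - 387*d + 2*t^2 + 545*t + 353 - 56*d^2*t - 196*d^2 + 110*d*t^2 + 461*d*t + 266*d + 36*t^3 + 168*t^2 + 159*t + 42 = d^2*(84 - 56*t) + d*(110*t^2 - 91*t - 111) + 36*t^3 + 170*t^2 - 116*t - 330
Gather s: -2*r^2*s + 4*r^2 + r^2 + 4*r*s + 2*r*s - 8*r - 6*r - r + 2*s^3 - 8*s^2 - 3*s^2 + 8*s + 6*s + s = 5*r^2 - 15*r + 2*s^3 - 11*s^2 + s*(-2*r^2 + 6*r + 15)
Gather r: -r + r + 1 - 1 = 0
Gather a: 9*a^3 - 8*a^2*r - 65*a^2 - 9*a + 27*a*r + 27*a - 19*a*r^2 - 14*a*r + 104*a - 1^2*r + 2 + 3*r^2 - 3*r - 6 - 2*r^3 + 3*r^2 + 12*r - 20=9*a^3 + a^2*(-8*r - 65) + a*(-19*r^2 + 13*r + 122) - 2*r^3 + 6*r^2 + 8*r - 24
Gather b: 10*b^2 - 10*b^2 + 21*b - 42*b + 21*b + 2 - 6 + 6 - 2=0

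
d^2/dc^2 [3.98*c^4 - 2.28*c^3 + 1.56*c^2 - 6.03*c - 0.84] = 47.76*c^2 - 13.68*c + 3.12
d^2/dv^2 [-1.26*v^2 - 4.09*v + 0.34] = -2.52000000000000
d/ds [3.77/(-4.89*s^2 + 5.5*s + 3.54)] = (36.8706*s - 20.735)/(-4.89*s^2 + 5.5*s + 3.54)^2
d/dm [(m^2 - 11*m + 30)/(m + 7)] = (m^2 + 14*m - 107)/(m^2 + 14*m + 49)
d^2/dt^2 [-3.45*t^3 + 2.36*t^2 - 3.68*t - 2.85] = 4.72 - 20.7*t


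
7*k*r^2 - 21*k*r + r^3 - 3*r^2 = r*(7*k + r)*(r - 3)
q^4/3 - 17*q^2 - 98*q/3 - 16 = (q/3 + 1/3)*(q - 8)*(q + 1)*(q + 6)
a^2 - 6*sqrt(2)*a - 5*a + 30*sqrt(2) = (a - 5)*(a - 6*sqrt(2))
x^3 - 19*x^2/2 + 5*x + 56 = (x - 8)*(x - 7/2)*(x + 2)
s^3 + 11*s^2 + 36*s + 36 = (s + 2)*(s + 3)*(s + 6)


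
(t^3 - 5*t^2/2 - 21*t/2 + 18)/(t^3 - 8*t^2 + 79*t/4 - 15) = 2*(t + 3)/(2*t - 5)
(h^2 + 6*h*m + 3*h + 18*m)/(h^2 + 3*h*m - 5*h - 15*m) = (h^2 + 6*h*m + 3*h + 18*m)/(h^2 + 3*h*m - 5*h - 15*m)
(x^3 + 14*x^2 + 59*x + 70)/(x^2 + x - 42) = (x^2 + 7*x + 10)/(x - 6)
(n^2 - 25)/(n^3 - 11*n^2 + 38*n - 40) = (n + 5)/(n^2 - 6*n + 8)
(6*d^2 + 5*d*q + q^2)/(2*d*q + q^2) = (3*d + q)/q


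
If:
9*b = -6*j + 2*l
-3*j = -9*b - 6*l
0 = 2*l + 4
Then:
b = 20/27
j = -16/9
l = -2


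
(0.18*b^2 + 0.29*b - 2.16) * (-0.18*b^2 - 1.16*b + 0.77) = -0.0324*b^4 - 0.261*b^3 + 0.191*b^2 + 2.7289*b - 1.6632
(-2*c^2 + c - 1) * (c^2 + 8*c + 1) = -2*c^4 - 15*c^3 + 5*c^2 - 7*c - 1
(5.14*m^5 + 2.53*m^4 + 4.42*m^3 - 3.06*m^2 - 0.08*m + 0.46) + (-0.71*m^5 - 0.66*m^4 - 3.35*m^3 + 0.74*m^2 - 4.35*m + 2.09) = 4.43*m^5 + 1.87*m^4 + 1.07*m^3 - 2.32*m^2 - 4.43*m + 2.55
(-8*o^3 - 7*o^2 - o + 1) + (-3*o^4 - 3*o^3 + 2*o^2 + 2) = -3*o^4 - 11*o^3 - 5*o^2 - o + 3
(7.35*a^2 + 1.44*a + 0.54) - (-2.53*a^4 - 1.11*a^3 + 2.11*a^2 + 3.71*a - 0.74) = 2.53*a^4 + 1.11*a^3 + 5.24*a^2 - 2.27*a + 1.28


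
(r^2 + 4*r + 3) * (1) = r^2 + 4*r + 3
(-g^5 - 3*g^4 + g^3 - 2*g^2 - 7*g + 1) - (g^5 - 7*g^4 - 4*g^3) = -2*g^5 + 4*g^4 + 5*g^3 - 2*g^2 - 7*g + 1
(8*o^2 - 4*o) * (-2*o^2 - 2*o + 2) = -16*o^4 - 8*o^3 + 24*o^2 - 8*o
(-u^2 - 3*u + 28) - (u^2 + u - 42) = -2*u^2 - 4*u + 70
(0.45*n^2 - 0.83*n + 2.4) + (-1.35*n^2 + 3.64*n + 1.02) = -0.9*n^2 + 2.81*n + 3.42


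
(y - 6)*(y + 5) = y^2 - y - 30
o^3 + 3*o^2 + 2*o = o*(o + 1)*(o + 2)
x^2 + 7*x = x*(x + 7)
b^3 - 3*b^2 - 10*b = b*(b - 5)*(b + 2)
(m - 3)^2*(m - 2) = m^3 - 8*m^2 + 21*m - 18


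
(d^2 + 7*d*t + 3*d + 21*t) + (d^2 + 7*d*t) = 2*d^2 + 14*d*t + 3*d + 21*t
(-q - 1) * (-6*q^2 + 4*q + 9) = 6*q^3 + 2*q^2 - 13*q - 9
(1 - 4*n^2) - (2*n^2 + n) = -6*n^2 - n + 1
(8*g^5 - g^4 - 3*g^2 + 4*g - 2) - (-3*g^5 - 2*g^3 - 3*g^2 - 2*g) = 11*g^5 - g^4 + 2*g^3 + 6*g - 2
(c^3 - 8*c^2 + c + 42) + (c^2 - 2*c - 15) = c^3 - 7*c^2 - c + 27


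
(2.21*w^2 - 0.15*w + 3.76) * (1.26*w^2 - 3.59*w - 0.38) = 2.7846*w^4 - 8.1229*w^3 + 4.4363*w^2 - 13.4414*w - 1.4288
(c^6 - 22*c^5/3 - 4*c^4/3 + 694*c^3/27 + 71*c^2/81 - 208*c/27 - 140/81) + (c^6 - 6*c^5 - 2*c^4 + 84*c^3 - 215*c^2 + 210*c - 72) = 2*c^6 - 40*c^5/3 - 10*c^4/3 + 2962*c^3/27 - 17344*c^2/81 + 5462*c/27 - 5972/81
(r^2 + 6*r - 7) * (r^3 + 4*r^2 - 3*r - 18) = r^5 + 10*r^4 + 14*r^3 - 64*r^2 - 87*r + 126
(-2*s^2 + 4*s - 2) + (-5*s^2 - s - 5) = -7*s^2 + 3*s - 7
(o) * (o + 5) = o^2 + 5*o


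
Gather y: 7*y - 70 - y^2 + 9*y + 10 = -y^2 + 16*y - 60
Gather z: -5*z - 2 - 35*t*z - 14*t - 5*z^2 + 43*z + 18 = -14*t - 5*z^2 + z*(38 - 35*t) + 16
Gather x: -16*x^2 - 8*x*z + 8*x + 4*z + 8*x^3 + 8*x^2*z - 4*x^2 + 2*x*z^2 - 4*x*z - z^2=8*x^3 + x^2*(8*z - 20) + x*(2*z^2 - 12*z + 8) - z^2 + 4*z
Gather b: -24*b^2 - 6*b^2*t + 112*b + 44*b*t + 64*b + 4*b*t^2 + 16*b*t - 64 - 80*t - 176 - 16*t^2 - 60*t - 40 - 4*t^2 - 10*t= b^2*(-6*t - 24) + b*(4*t^2 + 60*t + 176) - 20*t^2 - 150*t - 280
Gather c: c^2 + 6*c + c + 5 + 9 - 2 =c^2 + 7*c + 12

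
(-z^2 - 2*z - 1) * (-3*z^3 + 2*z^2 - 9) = 3*z^5 + 4*z^4 - z^3 + 7*z^2 + 18*z + 9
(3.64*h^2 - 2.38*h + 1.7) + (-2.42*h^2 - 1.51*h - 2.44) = 1.22*h^2 - 3.89*h - 0.74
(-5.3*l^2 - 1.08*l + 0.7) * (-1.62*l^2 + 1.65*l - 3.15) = 8.586*l^4 - 6.9954*l^3 + 13.779*l^2 + 4.557*l - 2.205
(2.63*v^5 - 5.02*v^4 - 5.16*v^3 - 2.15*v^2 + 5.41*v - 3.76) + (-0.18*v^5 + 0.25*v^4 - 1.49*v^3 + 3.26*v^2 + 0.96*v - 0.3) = 2.45*v^5 - 4.77*v^4 - 6.65*v^3 + 1.11*v^2 + 6.37*v - 4.06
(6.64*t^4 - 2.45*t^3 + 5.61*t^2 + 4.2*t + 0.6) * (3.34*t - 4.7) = 22.1776*t^5 - 39.391*t^4 + 30.2524*t^3 - 12.339*t^2 - 17.736*t - 2.82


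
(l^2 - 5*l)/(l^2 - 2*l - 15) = l/(l + 3)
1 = 1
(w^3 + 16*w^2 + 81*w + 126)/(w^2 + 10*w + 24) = (w^2 + 10*w + 21)/(w + 4)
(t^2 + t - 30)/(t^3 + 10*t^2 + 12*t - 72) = (t - 5)/(t^2 + 4*t - 12)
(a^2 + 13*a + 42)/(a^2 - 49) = (a + 6)/(a - 7)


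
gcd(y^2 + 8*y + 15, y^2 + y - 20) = y + 5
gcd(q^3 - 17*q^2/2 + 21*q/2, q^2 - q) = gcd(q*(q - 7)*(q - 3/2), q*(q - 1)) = q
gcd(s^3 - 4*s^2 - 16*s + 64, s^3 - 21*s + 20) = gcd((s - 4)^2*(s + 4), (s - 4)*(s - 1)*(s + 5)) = s - 4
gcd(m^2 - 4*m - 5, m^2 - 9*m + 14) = 1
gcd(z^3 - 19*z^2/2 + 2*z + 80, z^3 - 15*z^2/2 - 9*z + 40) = z^2 - 11*z/2 - 20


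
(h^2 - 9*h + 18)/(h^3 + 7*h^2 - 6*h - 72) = (h - 6)/(h^2 + 10*h + 24)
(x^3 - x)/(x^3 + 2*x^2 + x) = (x - 1)/(x + 1)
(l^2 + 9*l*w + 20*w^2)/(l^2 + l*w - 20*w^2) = (-l - 4*w)/(-l + 4*w)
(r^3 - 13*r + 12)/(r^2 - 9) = (r^2 + 3*r - 4)/(r + 3)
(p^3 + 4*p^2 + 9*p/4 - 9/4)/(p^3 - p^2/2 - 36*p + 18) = (2*p^2 + 9*p + 9)/(2*(p^2 - 36))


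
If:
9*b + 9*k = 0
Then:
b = -k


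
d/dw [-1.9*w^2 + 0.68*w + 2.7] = 0.68 - 3.8*w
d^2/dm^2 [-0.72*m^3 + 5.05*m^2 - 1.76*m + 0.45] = 10.1 - 4.32*m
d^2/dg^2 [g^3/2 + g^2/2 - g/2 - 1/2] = 3*g + 1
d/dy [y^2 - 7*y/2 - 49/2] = 2*y - 7/2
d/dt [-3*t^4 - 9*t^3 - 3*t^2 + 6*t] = -12*t^3 - 27*t^2 - 6*t + 6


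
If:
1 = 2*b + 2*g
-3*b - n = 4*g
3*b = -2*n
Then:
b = 4/5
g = -3/10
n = -6/5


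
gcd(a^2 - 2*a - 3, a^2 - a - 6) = a - 3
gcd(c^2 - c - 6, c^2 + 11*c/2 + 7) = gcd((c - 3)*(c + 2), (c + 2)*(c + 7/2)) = c + 2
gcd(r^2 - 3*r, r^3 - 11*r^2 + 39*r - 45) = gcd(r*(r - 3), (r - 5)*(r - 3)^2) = r - 3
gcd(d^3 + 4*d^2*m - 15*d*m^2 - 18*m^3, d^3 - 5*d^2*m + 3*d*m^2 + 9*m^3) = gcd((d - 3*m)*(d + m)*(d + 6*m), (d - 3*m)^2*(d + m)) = d^2 - 2*d*m - 3*m^2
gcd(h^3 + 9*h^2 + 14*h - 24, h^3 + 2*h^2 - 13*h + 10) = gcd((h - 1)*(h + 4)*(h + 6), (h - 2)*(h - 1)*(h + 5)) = h - 1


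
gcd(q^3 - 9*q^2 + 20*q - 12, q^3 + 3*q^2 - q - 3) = q - 1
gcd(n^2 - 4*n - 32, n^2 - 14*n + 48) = n - 8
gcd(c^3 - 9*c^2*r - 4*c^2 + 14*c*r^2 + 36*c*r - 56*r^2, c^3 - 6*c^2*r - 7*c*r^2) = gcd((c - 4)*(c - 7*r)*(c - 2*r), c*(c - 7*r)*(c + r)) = -c + 7*r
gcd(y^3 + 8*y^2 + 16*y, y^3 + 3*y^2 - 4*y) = y^2 + 4*y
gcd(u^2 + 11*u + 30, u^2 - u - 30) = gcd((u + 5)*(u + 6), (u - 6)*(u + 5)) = u + 5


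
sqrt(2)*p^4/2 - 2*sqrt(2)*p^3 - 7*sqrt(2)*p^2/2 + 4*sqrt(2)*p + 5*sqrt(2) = (p - 5)*(p - sqrt(2))*(p + sqrt(2))*(sqrt(2)*p/2 + sqrt(2)/2)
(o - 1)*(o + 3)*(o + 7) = o^3 + 9*o^2 + 11*o - 21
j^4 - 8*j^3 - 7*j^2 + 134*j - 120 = (j - 6)*(j - 5)*(j - 1)*(j + 4)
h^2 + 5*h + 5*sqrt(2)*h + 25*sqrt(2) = (h + 5)*(h + 5*sqrt(2))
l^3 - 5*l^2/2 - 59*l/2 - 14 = (l - 7)*(l + 1/2)*(l + 4)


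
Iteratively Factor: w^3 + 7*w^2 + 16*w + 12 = (w + 2)*(w^2 + 5*w + 6) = (w + 2)*(w + 3)*(w + 2)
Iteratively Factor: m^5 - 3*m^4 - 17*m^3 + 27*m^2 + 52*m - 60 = (m - 5)*(m^4 + 2*m^3 - 7*m^2 - 8*m + 12) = (m - 5)*(m + 3)*(m^3 - m^2 - 4*m + 4) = (m - 5)*(m + 2)*(m + 3)*(m^2 - 3*m + 2) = (m - 5)*(m - 2)*(m + 2)*(m + 3)*(m - 1)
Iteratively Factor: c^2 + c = (c + 1)*(c)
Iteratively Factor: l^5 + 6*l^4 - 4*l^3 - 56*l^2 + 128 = (l + 4)*(l^4 + 2*l^3 - 12*l^2 - 8*l + 32) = (l + 2)*(l + 4)*(l^3 - 12*l + 16) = (l - 2)*(l + 2)*(l + 4)*(l^2 + 2*l - 8) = (l - 2)*(l + 2)*(l + 4)^2*(l - 2)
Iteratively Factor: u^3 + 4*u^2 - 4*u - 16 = (u + 2)*(u^2 + 2*u - 8) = (u + 2)*(u + 4)*(u - 2)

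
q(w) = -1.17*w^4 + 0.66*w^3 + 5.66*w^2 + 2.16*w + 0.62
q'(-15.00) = 16072.86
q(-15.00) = -60217.03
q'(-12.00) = 8238.48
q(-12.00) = -24611.86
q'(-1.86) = 18.07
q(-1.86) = -2.07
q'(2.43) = -25.79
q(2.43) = 7.97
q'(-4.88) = 537.95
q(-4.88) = -615.37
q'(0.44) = 7.13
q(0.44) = 2.68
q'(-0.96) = -2.74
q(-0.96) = 2.18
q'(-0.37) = -1.52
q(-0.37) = 0.54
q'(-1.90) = 19.90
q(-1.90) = -2.83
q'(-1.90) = 19.90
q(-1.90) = -2.83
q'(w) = -4.68*w^3 + 1.98*w^2 + 11.32*w + 2.16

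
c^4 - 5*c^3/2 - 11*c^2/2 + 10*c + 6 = (c - 3)*(c - 2)*(c + 1/2)*(c + 2)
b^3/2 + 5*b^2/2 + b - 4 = (b/2 + 1)*(b - 1)*(b + 4)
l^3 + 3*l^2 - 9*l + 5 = (l - 1)^2*(l + 5)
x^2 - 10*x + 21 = (x - 7)*(x - 3)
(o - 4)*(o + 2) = o^2 - 2*o - 8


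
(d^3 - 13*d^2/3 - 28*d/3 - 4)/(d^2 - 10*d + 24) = (3*d^2 + 5*d + 2)/(3*(d - 4))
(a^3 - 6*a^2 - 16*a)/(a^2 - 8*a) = a + 2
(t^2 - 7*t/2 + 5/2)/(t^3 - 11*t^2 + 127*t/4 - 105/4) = 2*(t - 1)/(2*t^2 - 17*t + 21)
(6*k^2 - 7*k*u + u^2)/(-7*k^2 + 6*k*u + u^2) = (-6*k + u)/(7*k + u)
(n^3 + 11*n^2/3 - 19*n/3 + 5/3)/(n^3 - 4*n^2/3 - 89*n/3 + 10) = (n - 1)/(n - 6)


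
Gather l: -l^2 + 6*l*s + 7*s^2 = -l^2 + 6*l*s + 7*s^2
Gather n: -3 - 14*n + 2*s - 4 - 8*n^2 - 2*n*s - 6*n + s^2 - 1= -8*n^2 + n*(-2*s - 20) + s^2 + 2*s - 8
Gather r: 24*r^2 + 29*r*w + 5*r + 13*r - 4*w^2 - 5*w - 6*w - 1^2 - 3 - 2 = 24*r^2 + r*(29*w + 18) - 4*w^2 - 11*w - 6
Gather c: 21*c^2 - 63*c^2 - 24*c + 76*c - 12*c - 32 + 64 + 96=-42*c^2 + 40*c + 128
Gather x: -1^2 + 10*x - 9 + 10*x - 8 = 20*x - 18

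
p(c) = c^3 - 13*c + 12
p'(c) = 3*c^2 - 13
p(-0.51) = 18.50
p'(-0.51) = -12.22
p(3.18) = 2.82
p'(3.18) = 17.34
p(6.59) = 212.52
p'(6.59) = 117.28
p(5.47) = 104.56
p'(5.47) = 76.76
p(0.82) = 1.89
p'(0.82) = -10.98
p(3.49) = 9.14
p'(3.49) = 23.54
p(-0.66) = 20.29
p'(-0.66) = -11.69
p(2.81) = -2.34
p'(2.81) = 10.69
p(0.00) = 12.00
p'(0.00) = -13.00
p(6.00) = 150.00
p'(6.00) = 95.00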